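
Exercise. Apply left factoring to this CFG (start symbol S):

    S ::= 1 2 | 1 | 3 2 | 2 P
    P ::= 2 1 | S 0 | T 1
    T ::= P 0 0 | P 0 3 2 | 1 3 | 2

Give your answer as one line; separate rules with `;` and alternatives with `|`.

S ::= 3 2 | 2 P | 1 S'; P ::= 2 1 | S 0 | T 1; T ::= 1 3 | 2 | P 0 T'; S' ::= 2 | ε; T' ::= 0 | 3 2

S has alternatives sharing prefix '1': factor to S → 1 S' with S' → 2 | ε.
T has alternatives sharing prefix 'P 0': factor to T → P 0 T' with T' → 0 | 3 2.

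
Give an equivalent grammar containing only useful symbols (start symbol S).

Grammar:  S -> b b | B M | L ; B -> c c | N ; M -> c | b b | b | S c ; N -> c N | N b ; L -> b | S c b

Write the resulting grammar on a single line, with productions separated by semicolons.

S -> b b | B M | L; B -> c c; M -> c | b b | b | S c; L -> b | S c b

Generating nonterminals: {B, L, M, S}.
Reachable from S after that: {B, L, M, S}.
Removed useless symbols: {N} and every production mentioning them.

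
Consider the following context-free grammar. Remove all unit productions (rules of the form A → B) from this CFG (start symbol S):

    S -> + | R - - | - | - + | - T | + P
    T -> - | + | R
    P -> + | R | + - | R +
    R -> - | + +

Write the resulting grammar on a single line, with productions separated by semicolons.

S -> + | R - - | - | - + | - T | + P; T -> - | + + | +; P -> + | + - | R + | - | + +; R -> - | + +

Unit pairs: P ⇒* {R}; T ⇒* {R}.
Replace each nonterminal's rules with the union of the non-unit rules of every nonterminal it unit-derives.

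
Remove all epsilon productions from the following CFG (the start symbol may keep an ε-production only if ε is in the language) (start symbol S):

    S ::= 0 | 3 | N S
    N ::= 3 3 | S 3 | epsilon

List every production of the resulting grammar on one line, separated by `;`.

S ::= 0 | 3 | N S; N ::= 3 3 | S 3

Nullable set = {N}.
ε ∉ L(G), so no ε-production is kept.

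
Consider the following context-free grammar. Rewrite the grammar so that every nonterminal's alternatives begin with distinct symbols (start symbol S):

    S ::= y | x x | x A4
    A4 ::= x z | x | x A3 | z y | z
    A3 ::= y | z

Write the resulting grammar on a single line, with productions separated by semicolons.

S has alternatives sharing prefix 'x': factor to S → x S' with S' → x | A4.
A4 has alternatives sharing prefix 'x': factor to A4 → x A4' with A4' → z | ε | A3.
A4 has alternatives sharing prefix 'z': factor to A4 → z A4'' with A4'' → y | ε.

S ::= y | x S'; A4 ::= x A4' | z A4''; A3 ::= y | z; S' ::= x | A4; A4' ::= z | ε | A3; A4'' ::= y | ε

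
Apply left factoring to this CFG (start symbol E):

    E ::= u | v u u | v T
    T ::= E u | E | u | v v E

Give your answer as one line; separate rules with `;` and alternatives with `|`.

E has alternatives sharing prefix 'v': factor to E → v E' with E' → u u | T.
T has alternatives sharing prefix 'E': factor to T → E T' with T' → u | ε.

E ::= u | v E'; T ::= u | v v E | E T'; E' ::= u u | T; T' ::= u | ε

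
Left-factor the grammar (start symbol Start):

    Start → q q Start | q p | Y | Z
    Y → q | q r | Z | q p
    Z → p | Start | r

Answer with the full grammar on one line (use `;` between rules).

Start → Y | Z | q Start1; Y → Z | q Y1; Z → p | Start | r; Start1 → q Start | p; Y1 → ε | r | p

Start has alternatives sharing prefix 'q': factor to Start → q Start1 with Start1 → q Start | p.
Y has alternatives sharing prefix 'q': factor to Y → q Y1 with Y1 → ε | r | p.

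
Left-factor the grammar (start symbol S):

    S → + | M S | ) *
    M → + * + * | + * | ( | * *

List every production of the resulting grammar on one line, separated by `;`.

M has alternatives sharing prefix '+ *': factor to M → + * M' with M' → + * | ε.

S → + | M S | ) *; M → ( | * * | + * M'; M' → + * | eps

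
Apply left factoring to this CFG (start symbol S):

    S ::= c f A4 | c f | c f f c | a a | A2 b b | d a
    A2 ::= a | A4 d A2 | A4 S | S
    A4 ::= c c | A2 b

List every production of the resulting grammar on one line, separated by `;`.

S ::= a a | A2 b b | d a | c f S'; A2 ::= a | S | A4 A2'; A4 ::= c c | A2 b; S' ::= A4 | ε | f c; A2' ::= d A2 | S

S has alternatives sharing prefix 'c f': factor to S → c f S' with S' → A4 | ε | f c.
A2 has alternatives sharing prefix 'A4': factor to A2 → A4 A2' with A2' → d A2 | S.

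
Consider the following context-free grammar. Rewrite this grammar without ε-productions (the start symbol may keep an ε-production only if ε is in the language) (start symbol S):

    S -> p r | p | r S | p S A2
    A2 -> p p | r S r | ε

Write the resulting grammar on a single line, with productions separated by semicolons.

Nullable set = {A2}.
ε ∉ L(G), so no ε-production is kept.
Add the nullable-subset variants: S → p S A2 gives p S A2 | p S.

S -> p r | p | r S | p S A2 | p S; A2 -> p p | r S r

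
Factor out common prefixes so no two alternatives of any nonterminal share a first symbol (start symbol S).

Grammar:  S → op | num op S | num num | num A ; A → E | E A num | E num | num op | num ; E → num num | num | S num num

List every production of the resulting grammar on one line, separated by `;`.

S has alternatives sharing prefix 'num': factor to S → num S' with S' → op S | num | A.
A has alternatives sharing prefix 'E': factor to A → E A' with A' → ε | A num | num.
A has alternatives sharing prefix 'num': factor to A → num A'' with A'' → op | ε.
E has alternatives sharing prefix 'num': factor to E → num E' with E' → num | ε.

S → op | num S'; A → E A' | num A''; E → S num num | num E'; S' → op S | num | A; A' → ε | A num | num; A'' → op | ε; E' → num | ε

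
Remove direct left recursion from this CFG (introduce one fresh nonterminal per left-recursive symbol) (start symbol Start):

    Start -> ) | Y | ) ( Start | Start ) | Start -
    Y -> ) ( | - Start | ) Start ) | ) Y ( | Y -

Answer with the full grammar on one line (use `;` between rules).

Start, Y are directly left-recursive.
For Start: α = {), -}, β = {), Y, ) ( Start}. Rewrite as Start → β Start1 and Start1 → α Start1 | ε.
For Y: α = {-}, β = {) (, - Start, ) Start ), ) Y (}. Rewrite as Y → β Y1 and Y1 → α Y1 | ε.

Start -> ) Start1 | Y Start1 | ) ( Start Start1; Y -> ) ( Y1 | - Start Y1 | ) Start ) Y1 | ) Y ( Y1; Start1 -> ) Start1 | - Start1 | ε; Y1 -> - Y1 | ε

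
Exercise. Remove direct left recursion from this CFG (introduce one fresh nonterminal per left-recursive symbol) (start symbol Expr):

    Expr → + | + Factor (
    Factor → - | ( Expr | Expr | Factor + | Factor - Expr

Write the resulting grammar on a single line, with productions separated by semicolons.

Expr → + | + Factor (; Factor → - Factor1 | ( Expr Factor1 | Expr Factor1; Factor1 → + Factor1 | - Expr Factor1 | ε

Directly left-recursive nonterminal: Factor.
For Factor: α = {+, - Expr}, β = {-, ( Expr, Expr}. Rewrite as Factor → β Factor1 and Factor1 → α Factor1 | ε.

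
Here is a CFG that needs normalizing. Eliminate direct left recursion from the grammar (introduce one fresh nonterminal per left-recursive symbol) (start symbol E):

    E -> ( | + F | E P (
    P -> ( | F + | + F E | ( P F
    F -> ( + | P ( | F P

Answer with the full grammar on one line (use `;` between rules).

E -> ( E' | + F E'; P -> ( | F + | + F E | ( P F; F -> ( + F' | P ( F'; E' -> P ( E' | ε; F' -> P F' | ε

Directly left-recursive nonterminals: E, F.
For E: α = {P (}, β = {(, + F}. Rewrite as E → β E' and E' → α E' | ε.
For F: α = {P}, β = {( +, P (}. Rewrite as F → β F' and F' → α F' | ε.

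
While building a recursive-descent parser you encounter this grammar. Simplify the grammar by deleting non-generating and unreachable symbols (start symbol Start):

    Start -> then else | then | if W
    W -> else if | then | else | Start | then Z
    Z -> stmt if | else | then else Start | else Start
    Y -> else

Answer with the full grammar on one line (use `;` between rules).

Start -> then else | then | if W; W -> else if | then | else | Start | then Z; Z -> stmt if | else | then else Start | else Start

Generating nonterminals: {Start, W, Y, Z}.
Reachable from Start after that: {Start, W, Z}.
Removed useless symbols: {Y} and every production mentioning them.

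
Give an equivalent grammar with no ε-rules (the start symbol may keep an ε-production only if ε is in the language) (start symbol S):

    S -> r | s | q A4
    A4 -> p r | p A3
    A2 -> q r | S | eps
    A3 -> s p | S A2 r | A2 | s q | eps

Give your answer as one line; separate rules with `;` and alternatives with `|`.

Nullable nonterminals: {A2, A3}.
ε ∉ L(G), so no ε-production is kept.
For each production, add variants omitting each subset of nullable occurrences: A4 → p A3 gives p A3 | p. A3 → S A2 r gives S A2 r | S r.

S -> r | s | q A4; A4 -> p r | p A3 | p; A2 -> q r | S; A3 -> s p | S A2 r | S r | A2 | s q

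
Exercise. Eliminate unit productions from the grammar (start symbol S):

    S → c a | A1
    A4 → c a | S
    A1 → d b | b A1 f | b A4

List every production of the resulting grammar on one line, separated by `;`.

Unit pairs: A4 ⇒* {A1, S}; S ⇒* {A1}.
For every A with A ⇒* B via unit rules, add B's non-unit alternatives to A; then delete every rule of the form X → Y.

S → d b | b A1 f | b A4 | c a; A4 → c a | d b | b A1 f | b A4; A1 → d b | b A1 f | b A4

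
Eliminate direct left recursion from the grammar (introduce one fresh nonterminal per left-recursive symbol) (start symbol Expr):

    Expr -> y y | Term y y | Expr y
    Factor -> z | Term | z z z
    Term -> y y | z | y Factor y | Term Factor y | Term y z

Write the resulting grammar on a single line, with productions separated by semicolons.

Expr -> y y Expr1 | Term y y Expr1; Factor -> z | Term | z z z; Term -> y y Term1 | z Term1 | y Factor y Term1; Expr1 -> y Expr1 | eps; Term1 -> Factor y Term1 | y z Term1 | eps

Left recursion appears on Expr, Term.
For Expr: α = {y}, β = {y y, Term y y}. Rewrite as Expr → β Expr1 and Expr1 → α Expr1 | ε.
For Term: α = {Factor y, y z}, β = {y y, z, y Factor y}. Rewrite as Term → β Term1 and Term1 → α Term1 | ε.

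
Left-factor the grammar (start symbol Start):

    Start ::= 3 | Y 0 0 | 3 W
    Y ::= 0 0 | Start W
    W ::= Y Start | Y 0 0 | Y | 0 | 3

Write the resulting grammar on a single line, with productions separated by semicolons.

Start has alternatives sharing prefix '3': factor to Start → 3 Start1 with Start1 → ε | W.
W has alternatives sharing prefix 'Y': factor to W → Y W1 with W1 → Start | 0 0 | ε.

Start ::= Y 0 0 | 3 Start1; Y ::= 0 0 | Start W; W ::= 0 | 3 | Y W1; Start1 ::= ε | W; W1 ::= Start | 0 0 | ε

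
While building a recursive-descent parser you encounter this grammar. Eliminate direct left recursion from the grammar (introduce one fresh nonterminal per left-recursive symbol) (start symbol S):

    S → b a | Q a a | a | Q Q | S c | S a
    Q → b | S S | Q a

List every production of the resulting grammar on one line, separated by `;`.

Directly left-recursive nonterminals: S, Q.
For S: α = {c, a}, β = {b a, Q a a, a, Q Q}. Rewrite as S → β S' and S' → α S' | ε.
For Q: α = {a}, β = {b, S S}. Rewrite as Q → β Q' and Q' → α Q' | ε.

S → b a S' | Q a a S' | a S' | Q Q S'; Q → b Q' | S S Q'; S' → c S' | a S' | eps; Q' → a Q' | eps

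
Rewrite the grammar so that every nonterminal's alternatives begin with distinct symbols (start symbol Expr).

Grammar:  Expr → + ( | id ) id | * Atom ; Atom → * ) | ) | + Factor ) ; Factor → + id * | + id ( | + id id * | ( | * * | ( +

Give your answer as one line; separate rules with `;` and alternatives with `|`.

Expr → + ( | id ) id | * Atom; Atom → * ) | ) | + Factor ); Factor → * * | + id Factor1 | ( Factor2; Factor1 → * | ( | id *; Factor2 → ε | +

Factor has alternatives sharing prefix '+ id': factor to Factor → + id Factor1 with Factor1 → * | ( | id *.
Factor has alternatives sharing prefix '(': factor to Factor → ( Factor2 with Factor2 → ε | +.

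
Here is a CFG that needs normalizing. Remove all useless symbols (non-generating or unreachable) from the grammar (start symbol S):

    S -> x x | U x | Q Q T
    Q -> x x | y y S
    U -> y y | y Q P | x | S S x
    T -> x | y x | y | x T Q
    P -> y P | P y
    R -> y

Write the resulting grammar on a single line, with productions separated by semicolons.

S -> x x | U x | Q Q T; Q -> x x | y y S; U -> y y | x | S S x; T -> x | y x | y | x T Q

Generating nonterminals: {Q, R, S, T, U}.
Reachable from S after that: {Q, S, T, U}.
Removed useless symbols: {P, R} and every production mentioning them.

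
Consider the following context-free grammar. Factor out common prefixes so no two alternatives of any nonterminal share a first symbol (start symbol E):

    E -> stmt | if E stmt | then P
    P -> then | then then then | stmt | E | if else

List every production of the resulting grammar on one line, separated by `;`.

P has alternatives sharing prefix 'then': factor to P → then P' with P' → ε | then then.

E -> stmt | if E stmt | then P; P -> stmt | E | if else | then P'; P' -> eps | then then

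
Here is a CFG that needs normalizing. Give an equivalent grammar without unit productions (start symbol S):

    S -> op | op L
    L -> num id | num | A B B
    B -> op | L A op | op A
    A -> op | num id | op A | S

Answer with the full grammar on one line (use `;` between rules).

Unit pairs: A ⇒* {S}.
For each unit pair (A, B), copy every non-unit production of B to A, then drop all unit productions.

S -> op | op L; L -> num id | num | A B B; B -> op | L A op | op A; A -> op | op L | num id | op A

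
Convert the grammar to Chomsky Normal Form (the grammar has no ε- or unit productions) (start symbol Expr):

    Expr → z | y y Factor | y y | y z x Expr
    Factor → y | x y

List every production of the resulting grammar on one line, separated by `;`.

Expr → z | X1 Y1 | X1 X1 | X1 Y2; Factor → y | X3 X1; X1 → y; X2 → z; X3 → x; Y1 → X1 Factor; Y2 → X2 Y3; Y3 → X3 Expr

Introduce a nonterminal for each terminal appearing in a rule of length ≥ 2: X1 → y, X2 → z, X3 → x.
Binarize each right-hand side of length ≥ 3 by chaining fresh nonterminals (Y1, Y2, …): affected rules were Expr → X1 X1 Factor; Expr → X1 X2 X3 Expr.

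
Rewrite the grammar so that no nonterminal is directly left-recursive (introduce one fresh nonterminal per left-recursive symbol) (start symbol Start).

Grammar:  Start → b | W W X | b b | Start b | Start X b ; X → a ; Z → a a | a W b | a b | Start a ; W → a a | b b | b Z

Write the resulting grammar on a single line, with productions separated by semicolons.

Start → b Start1 | W W X Start1 | b b Start1; X → a; Z → a a | a W b | a b | Start a; W → a a | b b | b Z; Start1 → b Start1 | X b Start1 | ε

Start is directly left-recursive.
For Start: α = {b, X b}, β = {b, W W X, b b}. Rewrite as Start → β Start1 and Start1 → α Start1 | ε.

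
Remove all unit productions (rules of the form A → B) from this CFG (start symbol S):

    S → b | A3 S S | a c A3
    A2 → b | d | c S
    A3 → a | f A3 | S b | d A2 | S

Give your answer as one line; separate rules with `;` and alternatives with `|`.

S → b | A3 S S | a c A3; A2 → b | d | c S; A3 → b | A3 S S | a c A3 | a | f A3 | S b | d A2

Unit pairs: A3 ⇒* {S}.
For every A with A ⇒* B via unit rules, add B's non-unit alternatives to A; then delete every rule of the form X → Y.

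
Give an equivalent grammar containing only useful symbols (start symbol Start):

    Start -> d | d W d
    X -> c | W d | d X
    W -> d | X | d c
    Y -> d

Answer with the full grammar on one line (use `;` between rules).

Generating nonterminals: {Start, W, X, Y}.
Reachable from Start after that: {Start, W, X}.
Removed useless symbols: {Y} and every production mentioning them.

Start -> d | d W d; X -> c | W d | d X; W -> d | X | d c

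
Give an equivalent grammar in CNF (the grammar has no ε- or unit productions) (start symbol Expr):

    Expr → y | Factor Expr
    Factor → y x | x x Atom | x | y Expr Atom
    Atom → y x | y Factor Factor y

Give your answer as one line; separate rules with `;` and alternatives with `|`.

Introduce a nonterminal for each terminal appearing in a rule of length ≥ 2: X1 → y, X2 → x.
Binarize each right-hand side of length ≥ 3 by chaining fresh nonterminals (Y1, Y2, …): affected rules were Factor → X2 X2 Atom; Factor → X1 Expr Atom; Atom → X1 Factor Factor X1.

Expr → y | Factor Expr; Factor → X1 X2 | X2 Y1 | x | X1 Y2; Atom → X1 X2 | X1 Y3; X1 → y; X2 → x; Y1 → X2 Atom; Y2 → Expr Atom; Y3 → Factor Y4; Y4 → Factor X1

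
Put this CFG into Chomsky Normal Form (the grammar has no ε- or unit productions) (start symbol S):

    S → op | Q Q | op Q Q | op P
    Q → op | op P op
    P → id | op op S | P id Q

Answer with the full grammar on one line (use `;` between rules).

S → op | Q Q | X1 Y1 | X1 P; Q → op | X1 Y2; P → id | X1 Y3 | P Y4; X1 → op; X2 → id; Y1 → Q Q; Y2 → P X1; Y3 → X1 S; Y4 → X2 Q

Introduce a nonterminal for each terminal appearing in a rule of length ≥ 2: X1 → op, X2 → id.
Binarize each right-hand side of length ≥ 3 by chaining fresh nonterminals (Y1, Y2, …): affected rules were S → X1 Q Q; Q → X1 P X1; P → X1 X1 S; P → P X2 Q.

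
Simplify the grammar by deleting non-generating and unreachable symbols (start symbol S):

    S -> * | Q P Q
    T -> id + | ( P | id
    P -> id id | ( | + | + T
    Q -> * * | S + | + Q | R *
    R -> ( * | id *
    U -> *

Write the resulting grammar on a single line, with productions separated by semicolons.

S -> * | Q P Q; T -> id + | ( P | id; P -> id id | ( | + | + T; Q -> * * | S + | + Q | R *; R -> ( * | id *

Generating nonterminals: {P, Q, R, S, T, U}.
Reachable from S after that: {P, Q, R, S, T}.
Removed useless symbols: {U} and every production mentioning them.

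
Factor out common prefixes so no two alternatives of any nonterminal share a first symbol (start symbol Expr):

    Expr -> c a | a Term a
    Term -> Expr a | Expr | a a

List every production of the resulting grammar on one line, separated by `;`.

Term has alternatives sharing prefix 'Expr': factor to Term → Expr Term1 with Term1 → a | ε.

Expr -> c a | a Term a; Term -> a a | Expr Term1; Term1 -> a | ε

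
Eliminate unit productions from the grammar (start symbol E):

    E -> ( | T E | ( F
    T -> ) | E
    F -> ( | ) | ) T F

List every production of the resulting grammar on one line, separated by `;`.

E -> ( | T E | ( F; T -> ( | T E | ( F | ); F -> ( | ) | ) T F

Unit pairs: T ⇒* {E}.
For every A with A ⇒* B via unit rules, add B's non-unit alternatives to A; then delete every rule of the form X → Y.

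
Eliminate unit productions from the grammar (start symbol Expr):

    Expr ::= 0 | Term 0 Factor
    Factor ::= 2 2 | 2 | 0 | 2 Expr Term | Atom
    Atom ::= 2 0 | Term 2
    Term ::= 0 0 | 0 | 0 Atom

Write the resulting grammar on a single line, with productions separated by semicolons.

Expr ::= 0 | Term 0 Factor; Factor ::= 2 0 | Term 2 | 2 2 | 2 | 0 | 2 Expr Term; Atom ::= 2 0 | Term 2; Term ::= 0 0 | 0 | 0 Atom

Unit pairs: Factor ⇒* {Atom}.
Replace each nonterminal's rules with the union of the non-unit rules of every nonterminal it unit-derives.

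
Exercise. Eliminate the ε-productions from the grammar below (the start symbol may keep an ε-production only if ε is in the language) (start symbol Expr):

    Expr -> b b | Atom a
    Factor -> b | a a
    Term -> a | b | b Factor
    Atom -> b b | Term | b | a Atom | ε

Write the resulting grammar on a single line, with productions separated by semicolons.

Expr -> b b | Atom a | a; Factor -> b | a a; Term -> a | b | b Factor; Atom -> b b | Term | b | a Atom | a

The nullable symbols are {Atom}.
ε ∉ L(G), so no ε-production is kept.
Expand every rule over subsets of its nullable positions: Expr → Atom a gives Atom a | a. Atom → a Atom gives a Atom | a.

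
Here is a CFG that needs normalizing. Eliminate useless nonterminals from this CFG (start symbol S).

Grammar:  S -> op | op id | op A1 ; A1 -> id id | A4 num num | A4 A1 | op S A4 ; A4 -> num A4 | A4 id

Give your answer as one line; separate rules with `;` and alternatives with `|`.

Generating nonterminals: {A1, S}.
Reachable from S after that: {A1, S}.
Removed useless symbols: {A4} and every production mentioning them.

S -> op | op id | op A1; A1 -> id id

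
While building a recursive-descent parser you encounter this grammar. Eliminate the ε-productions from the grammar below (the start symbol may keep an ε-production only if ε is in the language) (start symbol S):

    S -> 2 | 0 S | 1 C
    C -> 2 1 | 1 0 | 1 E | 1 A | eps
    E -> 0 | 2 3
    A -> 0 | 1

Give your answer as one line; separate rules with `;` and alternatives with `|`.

The nullable symbols are {C}.
ε ∉ L(G), so no ε-production is kept.
For each production, add variants omitting each subset of nullable occurrences: S → 1 C gives 1 C | 1.

S -> 2 | 0 S | 1 C | 1; C -> 2 1 | 1 0 | 1 E | 1 A; E -> 0 | 2 3; A -> 0 | 1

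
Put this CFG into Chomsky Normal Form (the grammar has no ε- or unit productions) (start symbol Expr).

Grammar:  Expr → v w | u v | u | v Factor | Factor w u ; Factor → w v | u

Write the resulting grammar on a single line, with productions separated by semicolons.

Introduce a nonterminal for each terminal appearing in a rule of length ≥ 2: X1 → v, X2 → w, X3 → u.
Binarize each right-hand side of length ≥ 3 by chaining fresh nonterminals (Y1, Y2, …): affected rules were Expr → Factor X2 X3.

Expr → X1 X2 | X3 X1 | u | X1 Factor | Factor Y1; Factor → X2 X1 | u; X1 → v; X2 → w; X3 → u; Y1 → X2 X3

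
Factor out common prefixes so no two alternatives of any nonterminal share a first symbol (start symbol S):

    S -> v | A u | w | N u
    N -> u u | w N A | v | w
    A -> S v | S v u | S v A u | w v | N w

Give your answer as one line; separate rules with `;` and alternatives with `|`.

N has alternatives sharing prefix 'w': factor to N → w N' with N' → N A | ε.
A has alternatives sharing prefix 'S v': factor to A → S v A' with A' → ε | u | A u.

S -> v | A u | w | N u; N -> u u | v | w N'; A -> w v | N w | S v A'; N' -> N A | ε; A' -> ε | u | A u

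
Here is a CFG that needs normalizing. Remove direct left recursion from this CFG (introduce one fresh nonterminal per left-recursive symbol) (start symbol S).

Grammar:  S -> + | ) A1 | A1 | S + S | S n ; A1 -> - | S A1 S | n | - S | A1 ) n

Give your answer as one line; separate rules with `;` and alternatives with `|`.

Left recursion appears on S, A1.
For S: α = {+ S, n}, β = {+, ) A1, A1}. Rewrite as S → β S' and S' → α S' | ε.
For A1: α = {) n}, β = {-, S A1 S, n, - S}. Rewrite as A1 → β A1' and A1' → α A1' | ε.

S -> + S' | ) A1 S' | A1 S'; A1 -> - A1' | S A1 S A1' | n A1' | - S A1'; S' -> + S S' | n S' | eps; A1' -> ) n A1' | eps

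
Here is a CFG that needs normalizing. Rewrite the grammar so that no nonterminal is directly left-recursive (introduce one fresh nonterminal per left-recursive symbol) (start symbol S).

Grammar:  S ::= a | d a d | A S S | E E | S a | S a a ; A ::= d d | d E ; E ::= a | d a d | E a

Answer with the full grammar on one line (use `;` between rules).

Left recursion appears on S, E.
For S: α = {a, a a}, β = {a, d a d, A S S, E E}. Rewrite as S → β S' and S' → α S' | ε.
For E: α = {a}, β = {a, d a d}. Rewrite as E → β E' and E' → α E' | ε.

S ::= a S' | d a d S' | A S S S' | E E S'; A ::= d d | d E; E ::= a E' | d a d E'; S' ::= a S' | a a S' | eps; E' ::= a E' | eps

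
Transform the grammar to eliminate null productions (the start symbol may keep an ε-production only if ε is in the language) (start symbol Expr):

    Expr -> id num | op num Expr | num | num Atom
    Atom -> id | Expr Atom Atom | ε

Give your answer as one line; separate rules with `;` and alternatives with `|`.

Expr -> id num | op num Expr | num | num Atom; Atom -> id | Expr Atom Atom | Expr Atom | Expr

Nullable nonterminals: {Atom}.
ε ∉ L(G), so no ε-production is kept.
For each production, add variants omitting each subset of nullable occurrences: Atom → Expr Atom Atom gives Expr Atom Atom | Expr Atom | Expr.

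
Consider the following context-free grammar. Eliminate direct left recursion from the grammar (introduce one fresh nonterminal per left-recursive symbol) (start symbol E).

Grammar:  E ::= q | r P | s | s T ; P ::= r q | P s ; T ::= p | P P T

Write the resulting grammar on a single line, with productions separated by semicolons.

E ::= q | r P | s | s T; P ::= r q P'; T ::= p | P P T; P' ::= s P' | ε

P is directly left-recursive.
For P: α = {s}, β = {r q}. Rewrite as P → β P' and P' → α P' | ε.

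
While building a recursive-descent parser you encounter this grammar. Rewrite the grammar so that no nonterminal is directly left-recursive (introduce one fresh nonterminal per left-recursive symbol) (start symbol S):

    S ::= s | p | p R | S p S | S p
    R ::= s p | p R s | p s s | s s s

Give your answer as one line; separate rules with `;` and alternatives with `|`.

S ::= s S' | p S' | p R S'; R ::= s p | p R s | p s s | s s s; S' ::= p S S' | p S' | ε

S is directly left-recursive.
For S: α = {p S, p}, β = {s, p, p R}. Rewrite as S → β S' and S' → α S' | ε.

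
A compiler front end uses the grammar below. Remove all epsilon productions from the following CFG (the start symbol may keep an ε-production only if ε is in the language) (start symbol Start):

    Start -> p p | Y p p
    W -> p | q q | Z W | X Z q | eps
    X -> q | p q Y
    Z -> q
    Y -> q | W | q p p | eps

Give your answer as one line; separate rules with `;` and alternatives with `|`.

Start -> p p | Y p p; W -> p | q q | Z W | Z | X Z q; X -> q | p q Y | p q; Z -> q; Y -> q | W | q p p

Nullable nonterminals: {W, Y}.
ε ∉ L(G), so no ε-production is kept.
Add the nullable-subset variants: W → Z W gives Z W | Z. X → p q Y gives p q Y | p q.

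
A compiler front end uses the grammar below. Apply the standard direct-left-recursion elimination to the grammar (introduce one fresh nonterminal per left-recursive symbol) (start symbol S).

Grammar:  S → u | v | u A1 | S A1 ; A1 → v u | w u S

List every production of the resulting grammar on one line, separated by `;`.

S is directly left-recursive.
For S: α = {A1}, β = {u, v, u A1}. Rewrite as S → β S' and S' → α S' | ε.

S → u S' | v S' | u A1 S'; A1 → v u | w u S; S' → A1 S' | epsilon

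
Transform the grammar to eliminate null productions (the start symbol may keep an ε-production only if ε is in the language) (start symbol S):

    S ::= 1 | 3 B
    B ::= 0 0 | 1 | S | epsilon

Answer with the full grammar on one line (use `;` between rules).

S ::= 1 | 3 B | 3; B ::= 0 0 | 1 | S

Nullable nonterminals: {B}.
ε ∉ L(G), so no ε-production is kept.
Expand every rule over subsets of its nullable positions: S → 3 B gives 3 B | 3.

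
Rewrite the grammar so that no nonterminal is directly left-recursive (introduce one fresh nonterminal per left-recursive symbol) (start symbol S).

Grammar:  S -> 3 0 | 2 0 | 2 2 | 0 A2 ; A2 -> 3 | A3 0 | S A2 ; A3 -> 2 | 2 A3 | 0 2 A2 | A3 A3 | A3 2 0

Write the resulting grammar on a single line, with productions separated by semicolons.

Directly left-recursive nonterminal: A3.
For A3: α = {A3, 2 0}, β = {2, 2 A3, 0 2 A2}. Rewrite as A3 → β A3' and A3' → α A3' | ε.

S -> 3 0 | 2 0 | 2 2 | 0 A2; A2 -> 3 | A3 0 | S A2; A3 -> 2 A3' | 2 A3 A3' | 0 2 A2 A3'; A3' -> A3 A3' | 2 0 A3' | eps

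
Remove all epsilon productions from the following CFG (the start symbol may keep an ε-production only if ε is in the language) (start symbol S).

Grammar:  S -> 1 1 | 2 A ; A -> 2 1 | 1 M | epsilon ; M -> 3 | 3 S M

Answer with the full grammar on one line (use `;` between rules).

Nullable nonterminals: {A}.
ε ∉ L(G), so no ε-production is kept.
Expand every rule over subsets of its nullable positions: S → 2 A gives 2 A | 2.

S -> 1 1 | 2 A | 2; A -> 2 1 | 1 M; M -> 3 | 3 S M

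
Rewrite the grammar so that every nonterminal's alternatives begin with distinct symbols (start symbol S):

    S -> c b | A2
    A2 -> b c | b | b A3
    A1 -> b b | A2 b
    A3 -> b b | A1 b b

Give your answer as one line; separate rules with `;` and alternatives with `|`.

S -> c b | A2; A2 -> b A2'; A1 -> b b | A2 b; A3 -> b b | A1 b b; A2' -> c | ε | A3

A2 has alternatives sharing prefix 'b': factor to A2 → b A2' with A2' → c | ε | A3.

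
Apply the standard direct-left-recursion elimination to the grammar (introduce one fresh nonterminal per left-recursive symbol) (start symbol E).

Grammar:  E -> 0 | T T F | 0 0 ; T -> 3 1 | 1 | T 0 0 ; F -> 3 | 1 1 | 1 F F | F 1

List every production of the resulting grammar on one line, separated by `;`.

Directly left-recursive nonterminals: T, F.
For T: α = {0 0}, β = {3 1, 1}. Rewrite as T → β T' and T' → α T' | ε.
For F: α = {1}, β = {3, 1 1, 1 F F}. Rewrite as F → β F' and F' → α F' | ε.

E -> 0 | T T F | 0 0; T -> 3 1 T' | 1 T'; F -> 3 F' | 1 1 F' | 1 F F F'; T' -> 0 0 T' | ε; F' -> 1 F' | ε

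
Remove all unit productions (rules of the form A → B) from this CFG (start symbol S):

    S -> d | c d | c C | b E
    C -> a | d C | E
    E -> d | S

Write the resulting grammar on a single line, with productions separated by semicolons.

S -> d | c d | c C | b E; C -> d | a | d C | c d | c C | b E; E -> d | c d | c C | b E

Unit pairs: C ⇒* {E, S}; E ⇒* {S}.
For each unit pair (A, B), copy every non-unit production of B to A, then drop all unit productions.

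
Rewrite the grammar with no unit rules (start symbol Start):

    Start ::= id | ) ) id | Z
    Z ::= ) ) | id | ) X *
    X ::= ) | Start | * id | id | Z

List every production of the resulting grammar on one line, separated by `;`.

Unit pairs: Start ⇒* {Z}; X ⇒* {Start, Z}.
For every A with A ⇒* B via unit rules, add B's non-unit alternatives to A; then delete every rule of the form X → Y.

Start ::= ) ) | id | ) X * | ) ) id; Z ::= ) ) | id | ) X *; X ::= ) ) | id | ) X * | ) ) id | ) | * id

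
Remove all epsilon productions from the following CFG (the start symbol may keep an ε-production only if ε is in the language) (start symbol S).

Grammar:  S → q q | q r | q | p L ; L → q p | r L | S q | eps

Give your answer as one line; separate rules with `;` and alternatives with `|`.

S → q q | q r | q | p L | p; L → q p | r L | r | S q

Nullable nonterminals: {L}.
ε ∉ L(G), so no ε-production is kept.
For each production, add variants omitting each subset of nullable occurrences: S → p L gives p L | p. L → r L gives r L | r.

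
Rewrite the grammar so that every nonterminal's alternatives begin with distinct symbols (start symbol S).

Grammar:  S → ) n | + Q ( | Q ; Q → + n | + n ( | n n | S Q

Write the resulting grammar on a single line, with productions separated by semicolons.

Q has alternatives sharing prefix '+ n': factor to Q → + n Q' with Q' → ε | (.

S → ) n | + Q ( | Q; Q → n n | S Q | + n Q'; Q' → ε | (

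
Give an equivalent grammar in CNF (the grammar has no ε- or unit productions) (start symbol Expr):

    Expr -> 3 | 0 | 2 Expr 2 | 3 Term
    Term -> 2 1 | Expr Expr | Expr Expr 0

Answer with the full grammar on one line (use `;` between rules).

Expr -> 3 | 0 | X1 Y1 | X2 Term; Term -> X1 X3 | Expr Expr | Expr Y2; X1 -> 2; X2 -> 3; X3 -> 1; X4 -> 0; Y1 -> Expr X1; Y2 -> Expr X4

Introduce a nonterminal for each terminal appearing in a rule of length ≥ 2: X1 → 2, X2 → 3, X3 → 1, X4 → 0.
Binarize each right-hand side of length ≥ 3 by chaining fresh nonterminals (Y1, Y2, …): affected rules were Expr → X1 Expr X1; Term → Expr Expr X4.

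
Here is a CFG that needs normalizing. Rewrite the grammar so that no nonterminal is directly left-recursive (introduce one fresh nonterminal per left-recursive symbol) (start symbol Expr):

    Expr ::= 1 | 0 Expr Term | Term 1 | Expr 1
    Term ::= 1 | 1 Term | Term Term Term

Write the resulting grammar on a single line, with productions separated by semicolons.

Left recursion appears on Expr, Term.
For Expr: α = {1}, β = {1, 0 Expr Term, Term 1}. Rewrite as Expr → β Expr1 and Expr1 → α Expr1 | ε.
For Term: α = {Term Term}, β = {1, 1 Term}. Rewrite as Term → β Term1 and Term1 → α Term1 | ε.

Expr ::= 1 Expr1 | 0 Expr Term Expr1 | Term 1 Expr1; Term ::= 1 Term1 | 1 Term Term1; Expr1 ::= 1 Expr1 | eps; Term1 ::= Term Term Term1 | eps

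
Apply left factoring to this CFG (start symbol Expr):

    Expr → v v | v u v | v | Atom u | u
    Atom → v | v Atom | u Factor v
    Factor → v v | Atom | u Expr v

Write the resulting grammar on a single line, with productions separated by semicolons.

Expr → Atom u | u | v Expr1; Atom → u Factor v | v Atom1; Factor → v v | Atom | u Expr v; Expr1 → v | u v | ε; Atom1 → ε | Atom

Expr has alternatives sharing prefix 'v': factor to Expr → v Expr1 with Expr1 → v | u v | ε.
Atom has alternatives sharing prefix 'v': factor to Atom → v Atom1 with Atom1 → ε | Atom.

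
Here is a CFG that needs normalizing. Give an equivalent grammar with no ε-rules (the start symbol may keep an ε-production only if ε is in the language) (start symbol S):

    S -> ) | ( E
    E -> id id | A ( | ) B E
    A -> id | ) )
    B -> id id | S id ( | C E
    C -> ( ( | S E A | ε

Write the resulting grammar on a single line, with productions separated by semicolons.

S -> ) | ( E; E -> id id | A ( | ) B E; A -> id | ) ); B -> id id | S id ( | C E | E; C -> ( ( | S E A

The nullable symbols are {C}.
ε ∉ L(G), so no ε-production is kept.
Add the nullable-subset variants: B → C E gives C E | E.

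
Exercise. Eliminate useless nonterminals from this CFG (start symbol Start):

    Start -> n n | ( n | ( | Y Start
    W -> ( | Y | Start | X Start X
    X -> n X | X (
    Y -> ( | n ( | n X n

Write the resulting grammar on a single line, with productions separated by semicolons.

Start -> n n | ( n | ( | Y Start; Y -> ( | n (

Generating nonterminals: {Start, W, Y}.
Reachable from Start after that: {Start, Y}.
Removed useless symbols: {W, X} and every production mentioning them.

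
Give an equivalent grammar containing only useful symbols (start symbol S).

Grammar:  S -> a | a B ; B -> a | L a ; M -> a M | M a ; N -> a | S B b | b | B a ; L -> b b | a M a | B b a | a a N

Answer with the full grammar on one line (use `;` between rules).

S -> a | a B; B -> a | L a; N -> a | S B b | b | B a; L -> b b | B b a | a a N

Generating nonterminals: {B, L, N, S}.
Reachable from S after that: {B, L, N, S}.
Removed useless symbols: {M} and every production mentioning them.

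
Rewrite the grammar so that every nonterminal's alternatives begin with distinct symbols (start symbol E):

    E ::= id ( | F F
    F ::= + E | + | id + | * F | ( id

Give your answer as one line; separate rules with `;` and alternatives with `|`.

E ::= id ( | F F; F ::= id + | * F | ( id | + F'; F' ::= E | ε

F has alternatives sharing prefix '+': factor to F → + F' with F' → E | ε.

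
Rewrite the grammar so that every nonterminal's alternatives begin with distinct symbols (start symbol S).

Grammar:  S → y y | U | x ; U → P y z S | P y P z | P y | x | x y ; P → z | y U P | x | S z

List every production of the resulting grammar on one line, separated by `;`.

U has alternatives sharing prefix 'P y': factor to U → P y U' with U' → z S | P z | ε.
U has alternatives sharing prefix 'x': factor to U → x U'' with U'' → ε | y.

S → y y | U | x; U → P y U' | x U''; P → z | y U P | x | S z; U' → z S | P z | epsilon; U'' → epsilon | y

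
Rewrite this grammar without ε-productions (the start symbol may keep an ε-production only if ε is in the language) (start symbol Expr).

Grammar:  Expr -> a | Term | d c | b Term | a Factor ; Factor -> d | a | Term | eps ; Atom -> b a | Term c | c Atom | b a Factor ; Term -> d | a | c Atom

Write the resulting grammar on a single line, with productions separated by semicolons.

Nullable set = {Factor}.
ε ∉ L(G), so no ε-production is kept.

Expr -> a | Term | d c | b Term | a Factor; Factor -> d | a | Term; Atom -> b a | Term c | c Atom | b a Factor; Term -> d | a | c Atom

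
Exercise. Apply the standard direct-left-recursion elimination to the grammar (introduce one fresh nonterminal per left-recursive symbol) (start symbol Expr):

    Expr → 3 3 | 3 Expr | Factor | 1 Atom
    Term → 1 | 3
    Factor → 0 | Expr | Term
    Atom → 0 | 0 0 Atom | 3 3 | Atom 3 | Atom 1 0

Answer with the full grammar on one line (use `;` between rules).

Expr → 3 3 | 3 Expr | Factor | 1 Atom; Term → 1 | 3; Factor → 0 | Expr | Term; Atom → 0 Atom1 | 0 0 Atom Atom1 | 3 3 Atom1; Atom1 → 3 Atom1 | 1 0 Atom1 | ε

Atom is directly left-recursive.
For Atom: α = {3, 1 0}, β = {0, 0 0 Atom, 3 3}. Rewrite as Atom → β Atom1 and Atom1 → α Atom1 | ε.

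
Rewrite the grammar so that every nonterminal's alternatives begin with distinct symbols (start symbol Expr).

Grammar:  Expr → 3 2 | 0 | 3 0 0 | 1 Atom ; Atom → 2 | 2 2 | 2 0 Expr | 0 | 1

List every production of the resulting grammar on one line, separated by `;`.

Expr → 0 | 1 Atom | 3 Expr1; Atom → 0 | 1 | 2 Atom1; Expr1 → 2 | 0 0; Atom1 → eps | 2 | 0 Expr

Expr has alternatives sharing prefix '3': factor to Expr → 3 Expr1 with Expr1 → 2 | 0 0.
Atom has alternatives sharing prefix '2': factor to Atom → 2 Atom1 with Atom1 → ε | 2 | 0 Expr.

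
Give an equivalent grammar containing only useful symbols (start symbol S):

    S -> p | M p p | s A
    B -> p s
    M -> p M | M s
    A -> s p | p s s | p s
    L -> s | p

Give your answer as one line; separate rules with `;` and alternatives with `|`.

S -> p | s A; A -> s p | p s s | p s

Generating nonterminals: {A, B, L, S}.
Reachable from S after that: {A, S}.
Removed useless symbols: {B, L, M} and every production mentioning them.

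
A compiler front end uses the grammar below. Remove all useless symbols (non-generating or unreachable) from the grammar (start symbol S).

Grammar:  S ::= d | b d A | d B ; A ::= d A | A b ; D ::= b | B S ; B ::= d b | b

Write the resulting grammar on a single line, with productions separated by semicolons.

S ::= d | d B; B ::= d b | b

Generating nonterminals: {B, D, S}.
Reachable from S after that: {B, S}.
Removed useless symbols: {A, D} and every production mentioning them.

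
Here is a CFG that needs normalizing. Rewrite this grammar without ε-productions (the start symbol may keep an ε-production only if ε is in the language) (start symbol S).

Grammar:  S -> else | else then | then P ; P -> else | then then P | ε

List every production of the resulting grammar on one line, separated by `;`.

Nullable set = {P}.
ε ∉ L(G), so no ε-production is kept.
Expand every rule over subsets of its nullable positions: S → then P gives then P | then. P → then then P gives then then P | then then.

S -> else | else then | then P | then; P -> else | then then P | then then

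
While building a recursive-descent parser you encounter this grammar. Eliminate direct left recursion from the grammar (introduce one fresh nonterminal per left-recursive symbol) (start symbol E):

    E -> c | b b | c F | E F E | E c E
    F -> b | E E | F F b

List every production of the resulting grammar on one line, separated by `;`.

Directly left-recursive nonterminals: E, F.
For E: α = {F E, c E}, β = {c, b b, c F}. Rewrite as E → β E' and E' → α E' | ε.
For F: α = {F b}, β = {b, E E}. Rewrite as F → β F' and F' → α F' | ε.

E -> c E' | b b E' | c F E'; F -> b F' | E E F'; E' -> F E E' | c E E' | ε; F' -> F b F' | ε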